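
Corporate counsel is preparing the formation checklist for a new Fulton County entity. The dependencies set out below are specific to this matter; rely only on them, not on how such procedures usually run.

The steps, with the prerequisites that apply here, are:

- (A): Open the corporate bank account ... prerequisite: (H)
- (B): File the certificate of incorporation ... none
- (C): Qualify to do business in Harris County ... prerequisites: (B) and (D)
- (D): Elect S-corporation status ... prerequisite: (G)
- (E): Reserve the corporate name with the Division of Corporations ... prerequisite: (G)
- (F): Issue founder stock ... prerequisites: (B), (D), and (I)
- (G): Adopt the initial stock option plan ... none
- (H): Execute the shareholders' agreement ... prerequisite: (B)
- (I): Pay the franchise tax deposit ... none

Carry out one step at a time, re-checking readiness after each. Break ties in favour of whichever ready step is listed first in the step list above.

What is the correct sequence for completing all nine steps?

(B), (G) and (I) have no prerequisites; (B) is listed earlier, so (B) is first.
(H) now also ready, so the ready set is {(G), (H), (I)}; (G) is listed earlier → (G).
Ready: (D), (E), (H) and (I). (D) is listed earlier → (D).
(C) now also ready, so the ready set is {(C), (E), (H), (I)}; (C) is listed earlier → (C).
Ready: (E), (H) and (I). (E) is listed earlier → (E).
(H) and (I) are both available; (H) is listed earlier → (H).
(A) now also ready, so the ready set is {(A), (I)}; (A) is listed earlier → (A).
(I) is the only step now ready → (I).
(F) needed (B), (D) and (I), now all done → (F).

(B) → (G) → (D) → (C) → (E) → (H) → (A) → (I) → (F)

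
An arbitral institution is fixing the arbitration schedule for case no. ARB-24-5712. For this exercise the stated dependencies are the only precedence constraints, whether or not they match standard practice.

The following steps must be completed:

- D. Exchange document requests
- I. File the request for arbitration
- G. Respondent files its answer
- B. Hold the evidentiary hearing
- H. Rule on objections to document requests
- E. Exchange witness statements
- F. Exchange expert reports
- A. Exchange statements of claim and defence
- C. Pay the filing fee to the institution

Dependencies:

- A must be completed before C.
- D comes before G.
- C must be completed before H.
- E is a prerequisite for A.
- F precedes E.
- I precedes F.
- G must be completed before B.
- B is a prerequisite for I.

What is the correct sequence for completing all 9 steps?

D, G, B, I, F, E, A, C, H

D has no prerequisites → D first.
G is the only step now ready → G.
B needed G, now all done → B.
I needed B, now all done → I.
That leaves F as the only ready step → F.
Next only E has its prerequisites met → E.
Next only A has its prerequisites met → A.
C is the only step now ready → C.
H is the only step now ready → H.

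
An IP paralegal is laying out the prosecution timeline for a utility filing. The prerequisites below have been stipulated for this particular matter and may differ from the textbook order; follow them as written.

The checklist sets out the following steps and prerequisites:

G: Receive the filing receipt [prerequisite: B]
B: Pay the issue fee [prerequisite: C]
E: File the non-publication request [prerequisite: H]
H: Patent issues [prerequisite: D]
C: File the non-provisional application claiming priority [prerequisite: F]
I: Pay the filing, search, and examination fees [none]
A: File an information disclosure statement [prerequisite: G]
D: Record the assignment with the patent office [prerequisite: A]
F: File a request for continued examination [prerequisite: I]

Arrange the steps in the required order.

I has no prerequisites → I first.
F needed I, now all done → F.
C needed F, now all done → C.
B needed C, now all done → B.
That leaves G as the only ready step → G.
A is the only step now ready → A.
Next only D has its prerequisites met → D.
Next only H has its prerequisites met → H.
E is the only step now ready → E.

I → F → C → B → G → A → D → H → E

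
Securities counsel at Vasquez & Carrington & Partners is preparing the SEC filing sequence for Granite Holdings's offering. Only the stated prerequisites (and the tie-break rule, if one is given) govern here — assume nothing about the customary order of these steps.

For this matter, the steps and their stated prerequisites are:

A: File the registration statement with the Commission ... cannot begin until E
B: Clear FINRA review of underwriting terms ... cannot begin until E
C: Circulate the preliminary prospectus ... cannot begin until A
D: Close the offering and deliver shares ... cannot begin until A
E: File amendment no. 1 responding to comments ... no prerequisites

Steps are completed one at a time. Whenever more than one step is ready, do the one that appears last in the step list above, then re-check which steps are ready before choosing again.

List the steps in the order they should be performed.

E B A D C

E is the only step with nothing outstanding, so it goes first.
B and A are both available; B is listed later → B.
A needed E, now all done → A.
Ready: D and C. D is listed later → D.
C is the only step now ready → C.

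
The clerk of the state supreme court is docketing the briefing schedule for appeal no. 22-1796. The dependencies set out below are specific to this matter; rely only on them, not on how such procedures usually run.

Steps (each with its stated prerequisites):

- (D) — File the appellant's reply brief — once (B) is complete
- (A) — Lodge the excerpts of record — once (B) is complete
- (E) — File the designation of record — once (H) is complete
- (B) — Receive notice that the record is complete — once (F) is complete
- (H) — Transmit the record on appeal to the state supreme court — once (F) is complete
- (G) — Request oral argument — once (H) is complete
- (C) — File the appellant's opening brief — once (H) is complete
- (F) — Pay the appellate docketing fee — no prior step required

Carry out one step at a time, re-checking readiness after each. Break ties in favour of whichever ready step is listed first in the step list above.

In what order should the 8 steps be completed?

(F) has no prerequisites → (F) first.
(B) and (H) are both available; (B) is listed earlier → (B).
(D), (A) and (H) are all available; (D) is listed earlier → (D).
Now (A) and (H) have their prerequisites met. (A) is listed earlier, so (A) next.
(H) is the only step now ready → (H).
Ready: (E), (G) and (C). (E) is listed earlier → (E).
Now (G) and (C) have their prerequisites met. (G) is listed earlier, so (G) next.
(C) needed (H), now all done → (C).

(F), (B), (D), (A), (H), (E), (G), (C)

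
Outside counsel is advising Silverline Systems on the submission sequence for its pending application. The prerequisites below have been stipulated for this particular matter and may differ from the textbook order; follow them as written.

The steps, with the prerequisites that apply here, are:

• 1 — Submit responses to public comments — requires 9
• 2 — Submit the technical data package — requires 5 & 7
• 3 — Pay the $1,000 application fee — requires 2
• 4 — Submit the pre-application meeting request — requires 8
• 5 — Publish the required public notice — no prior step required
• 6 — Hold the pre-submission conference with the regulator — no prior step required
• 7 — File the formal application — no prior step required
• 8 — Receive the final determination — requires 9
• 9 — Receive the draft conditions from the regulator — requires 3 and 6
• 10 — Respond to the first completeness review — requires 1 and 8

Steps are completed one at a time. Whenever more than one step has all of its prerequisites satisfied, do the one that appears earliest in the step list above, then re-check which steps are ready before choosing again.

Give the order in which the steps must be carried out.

5 6 7 2 3 9 1 8 4 10

5, 6 and 7 have no prerequisites; 5 is listed earlier, so 5 is first.
Ready: 6 and 7. 6 is listed earlier → 6.
7 is the only step now ready → 7.
2 is the only step now ready → 2.
3 is the only step now ready → 3.
9 needed 3 and 6, now all done → 9.
1 and 8 are both available; 1 is listed earlier → 1.
8 is the only step now ready → 8.
Ready: 4 and 10. 4 is listed earlier → 4.
10 is the only step now ready → 10.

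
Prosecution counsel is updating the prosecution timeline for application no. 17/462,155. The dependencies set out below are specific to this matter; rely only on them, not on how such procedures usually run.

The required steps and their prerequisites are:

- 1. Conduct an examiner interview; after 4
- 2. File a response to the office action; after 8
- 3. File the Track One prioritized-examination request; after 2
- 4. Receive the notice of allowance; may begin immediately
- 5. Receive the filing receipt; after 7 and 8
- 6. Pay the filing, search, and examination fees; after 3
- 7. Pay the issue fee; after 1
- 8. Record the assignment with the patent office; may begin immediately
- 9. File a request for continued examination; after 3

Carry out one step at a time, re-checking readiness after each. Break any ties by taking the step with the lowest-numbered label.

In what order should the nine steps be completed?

4, 1, 7, 8, 2, 3, 5, 6, 9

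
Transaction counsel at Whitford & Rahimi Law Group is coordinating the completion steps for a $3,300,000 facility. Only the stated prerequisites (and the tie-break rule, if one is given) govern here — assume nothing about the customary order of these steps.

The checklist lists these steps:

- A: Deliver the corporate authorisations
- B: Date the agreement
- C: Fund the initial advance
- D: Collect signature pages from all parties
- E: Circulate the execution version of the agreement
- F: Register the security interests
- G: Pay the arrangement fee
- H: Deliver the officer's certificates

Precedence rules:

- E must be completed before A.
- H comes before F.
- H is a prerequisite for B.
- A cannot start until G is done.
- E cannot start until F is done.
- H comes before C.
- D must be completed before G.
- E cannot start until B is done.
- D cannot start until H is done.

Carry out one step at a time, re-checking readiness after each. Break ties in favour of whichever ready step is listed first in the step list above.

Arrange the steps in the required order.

H has no prerequisites → H first.
Now B, C, D and F have their prerequisites met. B is listed earlier, so B next.
C, D and F are all available; C is listed earlier → C.
Ready: D and F. D is listed earlier → D.
F and G are both available; F is listed earlier → F.
E now also ready, so the ready set is {E, G}; E is listed earlier → E.
G is the only step now ready → G.
A needed E and G, now all done → A.

H, B, C, D, F, E, G, A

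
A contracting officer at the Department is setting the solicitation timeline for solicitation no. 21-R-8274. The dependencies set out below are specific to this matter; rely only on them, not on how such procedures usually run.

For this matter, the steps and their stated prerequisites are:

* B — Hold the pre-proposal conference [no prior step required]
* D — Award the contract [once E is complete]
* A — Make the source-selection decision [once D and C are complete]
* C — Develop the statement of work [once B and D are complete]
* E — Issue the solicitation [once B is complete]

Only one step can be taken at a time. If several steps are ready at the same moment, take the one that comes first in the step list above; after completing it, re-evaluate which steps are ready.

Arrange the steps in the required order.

B, E, D, C, A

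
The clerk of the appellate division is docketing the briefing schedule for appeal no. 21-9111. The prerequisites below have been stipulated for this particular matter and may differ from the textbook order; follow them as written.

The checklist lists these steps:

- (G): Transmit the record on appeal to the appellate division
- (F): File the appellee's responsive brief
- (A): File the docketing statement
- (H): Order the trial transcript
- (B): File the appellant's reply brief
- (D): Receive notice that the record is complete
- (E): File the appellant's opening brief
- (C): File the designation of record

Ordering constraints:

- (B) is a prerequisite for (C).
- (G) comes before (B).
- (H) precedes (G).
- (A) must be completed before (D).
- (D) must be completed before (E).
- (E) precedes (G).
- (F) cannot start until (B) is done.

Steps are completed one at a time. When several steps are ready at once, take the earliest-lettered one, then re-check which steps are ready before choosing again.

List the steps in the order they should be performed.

(A) (D) (E) (H) (G) (B) (C) (F)

Nothing is required for (A) and (H). (A) has the earlier label → (A) first.
(D) and (H) are both available; (D) has the earlier label → (D).
Now (E) and (H) have their prerequisites met. (E) has the earlier label, so (E) next.
Next only (H) has its prerequisites met → (H).
(G) needed (E) and (H), now all done → (G).
(B) needed (G), now all done → (B).
Now (C) and (F) have their prerequisites met. (C) has the earlier label, so (C) next.
That leaves (F) as the only ready step → (F).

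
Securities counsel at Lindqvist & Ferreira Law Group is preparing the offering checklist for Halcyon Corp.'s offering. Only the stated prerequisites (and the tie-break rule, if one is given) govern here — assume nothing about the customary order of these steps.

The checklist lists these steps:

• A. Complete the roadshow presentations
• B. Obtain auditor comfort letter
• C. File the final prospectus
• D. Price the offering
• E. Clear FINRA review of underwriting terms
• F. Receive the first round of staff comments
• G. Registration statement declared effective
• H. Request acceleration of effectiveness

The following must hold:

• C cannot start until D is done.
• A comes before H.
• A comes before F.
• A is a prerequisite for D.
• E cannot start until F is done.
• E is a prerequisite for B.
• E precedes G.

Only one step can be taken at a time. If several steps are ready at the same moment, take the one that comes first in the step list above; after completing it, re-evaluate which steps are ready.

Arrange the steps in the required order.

A is the only step with nothing outstanding, so it goes first.
D, F and H are all available; D is listed earlier → D.
C, F and H are all available; C is listed earlier → C.
Ready: F and H. F is listed earlier → F.
Now E and H have their prerequisites met. E is listed earlier, so E next.
B, G and H are all available; B is listed earlier → B.
G and H are both available; G is listed earlier → G.
Next only H has its prerequisites met → H.

A, D, C, F, E, B, G, H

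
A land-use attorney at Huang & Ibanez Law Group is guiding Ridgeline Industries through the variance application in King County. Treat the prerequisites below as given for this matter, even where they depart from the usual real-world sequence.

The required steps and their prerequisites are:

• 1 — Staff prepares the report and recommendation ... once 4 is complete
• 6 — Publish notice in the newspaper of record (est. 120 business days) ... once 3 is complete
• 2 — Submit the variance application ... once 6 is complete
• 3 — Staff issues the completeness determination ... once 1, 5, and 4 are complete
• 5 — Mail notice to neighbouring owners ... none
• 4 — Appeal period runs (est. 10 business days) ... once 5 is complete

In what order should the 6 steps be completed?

5, 4, 1, 3, 6, 2

5 has no prerequisites → 5 first.
4 needed 5, now all done → 4.
Next only 1 has its prerequisites met → 1.
3 is the only step now ready → 3.
6 needed 3, now all done → 6.
That leaves 2 as the only ready step → 2.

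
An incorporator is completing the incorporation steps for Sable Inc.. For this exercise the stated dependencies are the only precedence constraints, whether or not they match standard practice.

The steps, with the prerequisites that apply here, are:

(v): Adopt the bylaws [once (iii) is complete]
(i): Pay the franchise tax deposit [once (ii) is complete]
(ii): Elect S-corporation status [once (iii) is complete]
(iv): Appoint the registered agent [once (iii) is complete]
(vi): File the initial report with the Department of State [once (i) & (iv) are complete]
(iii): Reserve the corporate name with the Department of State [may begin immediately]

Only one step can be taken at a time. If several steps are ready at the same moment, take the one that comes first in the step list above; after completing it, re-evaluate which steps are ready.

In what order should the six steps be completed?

Only (iii) has no prerequisites, so it is first.
(v), (ii) and (iv) are all available; (v) is listed earlier → (v).
(ii) and (iv) are both available; (ii) is listed earlier → (ii).
Now (i) and (iv) have their prerequisites met. (i) is listed earlier, so (i) next.
Next only (iv) has its prerequisites met → (iv).
(vi) is the only step now ready → (vi).

(iii), (v), (ii), (i), (iv), (vi)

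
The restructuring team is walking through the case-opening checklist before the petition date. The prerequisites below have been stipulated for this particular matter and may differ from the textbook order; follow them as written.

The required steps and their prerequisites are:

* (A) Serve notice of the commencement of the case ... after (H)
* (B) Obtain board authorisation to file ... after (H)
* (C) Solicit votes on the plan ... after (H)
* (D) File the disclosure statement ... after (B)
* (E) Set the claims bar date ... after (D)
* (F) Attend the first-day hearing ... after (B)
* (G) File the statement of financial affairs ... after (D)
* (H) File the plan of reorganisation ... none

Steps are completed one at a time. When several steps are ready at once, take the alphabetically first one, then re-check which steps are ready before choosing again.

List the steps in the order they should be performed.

(H) is the only step with nothing outstanding, so it goes first.
Now (A), (B) and (C) have their prerequisites met. (A) has the earlier label, so (A) next.
Now (B) and (C) have their prerequisites met. (B) has the earlier label, so (B) next.
(D) and (F) now also ready, so the ready set is {(C), (D), (F)}; (C) has the earlier label → (C).
(D) and (F) are both available; (D) has the earlier label → (D).
(E), (F) and (G) are all available; (E) has the earlier label → (E).
Ready: (F) and (G). (F) has the earlier label → (F).
Next only (G) has its prerequisites met → (G).

(H), (A), (B), (C), (D), (E), (F), (G)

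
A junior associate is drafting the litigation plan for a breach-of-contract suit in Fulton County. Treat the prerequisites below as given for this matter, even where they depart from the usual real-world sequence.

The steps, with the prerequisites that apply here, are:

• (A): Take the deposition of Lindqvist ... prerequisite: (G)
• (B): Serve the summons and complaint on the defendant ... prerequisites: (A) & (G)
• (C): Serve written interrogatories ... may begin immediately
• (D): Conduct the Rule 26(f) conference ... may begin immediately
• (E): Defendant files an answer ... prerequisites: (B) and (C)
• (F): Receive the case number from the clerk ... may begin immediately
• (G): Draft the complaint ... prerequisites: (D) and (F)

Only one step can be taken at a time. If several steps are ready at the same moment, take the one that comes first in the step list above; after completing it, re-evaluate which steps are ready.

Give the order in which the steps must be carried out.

(C), (D) and (F) have no prerequisites; (C) is listed earlier, so (C) is first.
Ready: (D) and (F). (D) is listed earlier → (D).
Next only (F) has its prerequisites met → (F).
(G) needed (D) and (F), now all done → (G).
That leaves (A) as the only ready step → (A).
(B) needed (A) and (G), now all done → (B).
That leaves (E) as the only ready step → (E).

(C), (D), (F), (G), (A), (B), (E)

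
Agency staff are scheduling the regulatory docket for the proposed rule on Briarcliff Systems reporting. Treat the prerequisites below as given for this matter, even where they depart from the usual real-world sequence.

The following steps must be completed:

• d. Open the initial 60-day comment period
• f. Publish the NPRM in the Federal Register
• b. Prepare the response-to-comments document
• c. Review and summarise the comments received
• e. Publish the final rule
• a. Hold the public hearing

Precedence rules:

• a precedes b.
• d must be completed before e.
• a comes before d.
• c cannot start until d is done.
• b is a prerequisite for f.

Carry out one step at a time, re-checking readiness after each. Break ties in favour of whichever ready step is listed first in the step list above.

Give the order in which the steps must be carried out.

a → d → b → f → c → e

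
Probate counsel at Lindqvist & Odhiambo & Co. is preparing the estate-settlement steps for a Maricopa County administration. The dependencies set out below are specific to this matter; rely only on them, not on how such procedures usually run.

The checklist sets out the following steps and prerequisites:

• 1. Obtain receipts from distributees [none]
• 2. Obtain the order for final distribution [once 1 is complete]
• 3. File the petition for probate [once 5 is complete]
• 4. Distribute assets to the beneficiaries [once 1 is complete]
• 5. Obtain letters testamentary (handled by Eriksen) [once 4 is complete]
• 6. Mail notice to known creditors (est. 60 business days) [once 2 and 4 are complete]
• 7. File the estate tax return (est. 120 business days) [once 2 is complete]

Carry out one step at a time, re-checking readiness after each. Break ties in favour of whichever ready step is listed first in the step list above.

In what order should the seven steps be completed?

1 is the only step with nothing outstanding, so it goes first.
2 and 4 are both available; 2 is listed earlier → 2.
7 now also ready, so the ready set is {4, 7}; 4 is listed earlier → 4.
Ready: 5, 6 and 7. 5 is listed earlier → 5.
Ready: 3, 6 and 7. 3 is listed earlier → 3.
6 and 7 are both available; 6 is listed earlier → 6.
7 needed 2, now all done → 7.

1 2 4 5 3 6 7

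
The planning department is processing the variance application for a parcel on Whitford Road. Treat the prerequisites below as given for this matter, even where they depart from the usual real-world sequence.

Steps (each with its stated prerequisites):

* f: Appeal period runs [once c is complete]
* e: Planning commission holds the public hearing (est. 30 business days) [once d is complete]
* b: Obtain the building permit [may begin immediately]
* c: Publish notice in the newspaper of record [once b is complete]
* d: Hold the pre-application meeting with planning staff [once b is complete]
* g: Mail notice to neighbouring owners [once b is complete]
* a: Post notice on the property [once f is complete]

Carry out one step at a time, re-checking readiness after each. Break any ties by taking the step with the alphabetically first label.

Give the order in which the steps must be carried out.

Only b has no prerequisites, so it is first.
Now c, d and g have their prerequisites met. c has the earlier label, so c next.
f now also ready, so the ready set is {d, f, g}; d has the earlier label → d.
Now e, f and g have their prerequisites met. e has the earlier label, so e next.
f and g are both available; f has the earlier label → f.
a and g are both available; a has the earlier label → a.
g needed b, now all done → g.

b, c, d, e, f, a, g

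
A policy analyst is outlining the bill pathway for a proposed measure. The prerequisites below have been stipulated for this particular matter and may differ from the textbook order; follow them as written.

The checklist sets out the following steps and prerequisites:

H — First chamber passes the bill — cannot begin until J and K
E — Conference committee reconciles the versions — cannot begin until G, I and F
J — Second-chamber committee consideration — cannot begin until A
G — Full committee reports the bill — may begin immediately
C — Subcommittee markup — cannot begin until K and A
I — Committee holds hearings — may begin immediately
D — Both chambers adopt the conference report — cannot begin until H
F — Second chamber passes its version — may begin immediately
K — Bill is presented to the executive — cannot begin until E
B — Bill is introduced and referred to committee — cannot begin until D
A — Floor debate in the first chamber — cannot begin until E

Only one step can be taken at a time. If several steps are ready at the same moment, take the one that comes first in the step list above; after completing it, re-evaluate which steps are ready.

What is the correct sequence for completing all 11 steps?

Nothing is required for G, I and F. G is listed earlier → G first.
I and F are both available; I is listed earlier → I.
F is the only step now ready → F.
E needed G, I and F, now all done → E.
Now K and A have their prerequisites met. K is listed earlier, so K next.
A is the only step now ready → A.
Now J and C have their prerequisites met. J is listed earlier, so J next.
H now also ready, so the ready set is {H, C}; H is listed earlier → H.
Now C and D have their prerequisites met. C is listed earlier, so C next.
That leaves D as the only ready step → D.
B is the only step now ready → B.

G, I, F, E, K, A, J, H, C, D, B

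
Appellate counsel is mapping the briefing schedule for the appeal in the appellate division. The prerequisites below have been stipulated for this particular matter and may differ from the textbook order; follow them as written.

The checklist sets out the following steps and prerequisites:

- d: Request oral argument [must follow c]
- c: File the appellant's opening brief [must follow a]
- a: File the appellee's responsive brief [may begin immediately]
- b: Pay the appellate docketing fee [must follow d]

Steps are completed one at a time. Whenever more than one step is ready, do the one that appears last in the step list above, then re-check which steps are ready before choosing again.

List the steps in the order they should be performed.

a → c → d → b

a is the only step with nothing outstanding, so it goes first.
That leaves c as the only ready step → c.
Next only d has its prerequisites met → d.
b needed d, now all done → b.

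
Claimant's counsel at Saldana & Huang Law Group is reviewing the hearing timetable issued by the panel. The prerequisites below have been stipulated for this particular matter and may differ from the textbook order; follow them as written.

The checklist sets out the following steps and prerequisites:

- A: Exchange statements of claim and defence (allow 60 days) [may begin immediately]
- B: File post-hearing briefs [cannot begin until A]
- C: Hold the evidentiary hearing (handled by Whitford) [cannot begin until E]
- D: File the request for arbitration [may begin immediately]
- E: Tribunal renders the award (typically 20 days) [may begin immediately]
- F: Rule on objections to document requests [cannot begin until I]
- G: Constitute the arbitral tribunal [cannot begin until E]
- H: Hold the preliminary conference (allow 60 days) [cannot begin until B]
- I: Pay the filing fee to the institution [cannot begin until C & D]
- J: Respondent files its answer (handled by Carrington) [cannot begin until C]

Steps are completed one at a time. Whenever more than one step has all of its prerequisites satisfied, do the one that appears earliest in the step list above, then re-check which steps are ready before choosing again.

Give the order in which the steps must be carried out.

A, B, D, E, C, G, H, I, F, J

Nothing is required for A, D and E. A is listed earlier → A first.
B, D and E are all available; B is listed earlier → B.
D, E and H are all available; D is listed earlier → D.
Now E and H have their prerequisites met. E is listed earlier, so E next.
C and G now also ready, so the ready set is {C, G, H}; C is listed earlier → C.
I and J now also ready, so the ready set is {G, H, I, J}; G is listed earlier → G.
Now H, I and J have their prerequisites met. H is listed earlier, so H next.
I and J are both available; I is listed earlier → I.
F now also ready, so the ready set is {F, J}; F is listed earlier → F.
J needed C, now all done → J.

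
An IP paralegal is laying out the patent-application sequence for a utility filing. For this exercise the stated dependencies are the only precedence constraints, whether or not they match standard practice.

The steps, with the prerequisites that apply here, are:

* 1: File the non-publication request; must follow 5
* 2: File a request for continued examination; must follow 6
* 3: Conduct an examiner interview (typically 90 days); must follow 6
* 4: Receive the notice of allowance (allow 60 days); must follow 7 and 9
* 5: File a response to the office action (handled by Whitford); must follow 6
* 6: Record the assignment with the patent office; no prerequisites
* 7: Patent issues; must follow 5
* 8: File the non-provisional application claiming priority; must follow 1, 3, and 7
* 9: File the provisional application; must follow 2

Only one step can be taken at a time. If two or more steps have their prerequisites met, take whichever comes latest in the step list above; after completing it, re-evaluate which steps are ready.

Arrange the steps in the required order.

6 is the only step with nothing outstanding, so it goes first.
Ready: 5, 3 and 2. 5 is listed later → 5.
7, 3, 2 and 1 are all available; 7 is listed later → 7.
Ready: 3, 2 and 1. 3 is listed later → 3.
Now 2 and 1 have their prerequisites met. 2 is listed later, so 2 next.
9 now also ready, so the ready set is {9, 1}; 9 is listed later → 9.
4 now also ready, so the ready set is {4, 1}; 4 is listed later → 4.
That leaves 1 as the only ready step → 1.
8 needed 7, 3 and 1, now all done → 8.

6 → 5 → 7 → 3 → 2 → 9 → 4 → 1 → 8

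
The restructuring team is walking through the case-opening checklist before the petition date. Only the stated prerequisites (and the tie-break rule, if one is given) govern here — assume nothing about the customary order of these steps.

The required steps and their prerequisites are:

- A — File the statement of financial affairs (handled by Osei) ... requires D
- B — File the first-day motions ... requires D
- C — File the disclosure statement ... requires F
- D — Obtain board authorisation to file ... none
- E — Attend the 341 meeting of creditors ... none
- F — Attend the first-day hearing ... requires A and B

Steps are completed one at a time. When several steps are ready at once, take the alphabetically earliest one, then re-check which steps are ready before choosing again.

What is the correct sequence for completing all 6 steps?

Nothing is required for D and E. D has the earlier label → D first.
Now A, B and E have their prerequisites met. A has the earlier label, so A next.
Now B and E have their prerequisites met. B has the earlier label, so B next.
F now also ready, so the ready set is {E, F}; E has the earlier label → E.
F needed A and B, now all done → F.
C needed F, now all done → C.

D, A, B, E, F, C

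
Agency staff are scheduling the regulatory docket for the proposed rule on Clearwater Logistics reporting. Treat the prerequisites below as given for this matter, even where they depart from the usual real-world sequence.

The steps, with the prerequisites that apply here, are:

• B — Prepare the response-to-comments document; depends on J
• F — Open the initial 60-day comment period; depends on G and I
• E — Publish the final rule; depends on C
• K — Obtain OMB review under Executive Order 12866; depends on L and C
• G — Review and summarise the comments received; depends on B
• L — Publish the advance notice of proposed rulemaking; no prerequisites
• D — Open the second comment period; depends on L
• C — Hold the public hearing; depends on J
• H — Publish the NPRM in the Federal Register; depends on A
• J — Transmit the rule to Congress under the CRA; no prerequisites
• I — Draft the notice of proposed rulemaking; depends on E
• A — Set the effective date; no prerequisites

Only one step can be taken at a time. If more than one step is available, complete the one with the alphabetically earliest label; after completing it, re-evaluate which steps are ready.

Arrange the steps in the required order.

A, J and L have no prerequisites; A has the earlier label, so A is first.
H now also ready, so the ready set is {H, J, L}; H has the earlier label → H.
J and L are both available; J has the earlier label → J.
B, C and L are all available; B has the earlier label → B.
G now also ready, so the ready set is {C, G, L}; C has the earlier label → C.
E now also ready, so the ready set is {E, G, L}; E has the earlier label → E.
I now also ready, so the ready set is {G, I, L}; G has the earlier label → G.
Ready: I and L. I has the earlier label → I.
F now also ready, so the ready set is {F, L}; F has the earlier label → F.
That leaves L as the only ready step → L.
Ready: D and K. D has the earlier label → D.
Next only K has its prerequisites met → K.

A H J B C E G I F L D K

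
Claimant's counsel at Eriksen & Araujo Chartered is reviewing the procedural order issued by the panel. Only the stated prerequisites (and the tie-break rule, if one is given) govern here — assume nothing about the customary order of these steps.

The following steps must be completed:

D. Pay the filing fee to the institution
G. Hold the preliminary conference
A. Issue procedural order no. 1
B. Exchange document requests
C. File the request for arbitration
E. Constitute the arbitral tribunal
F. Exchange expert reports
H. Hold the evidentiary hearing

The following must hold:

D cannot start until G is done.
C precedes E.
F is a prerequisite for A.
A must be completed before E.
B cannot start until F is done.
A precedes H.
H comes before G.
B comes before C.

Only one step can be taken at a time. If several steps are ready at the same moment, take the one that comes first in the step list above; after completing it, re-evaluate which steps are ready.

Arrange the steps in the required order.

F → A → B → C → E → H → G → D

F is the only step with nothing outstanding, so it goes first.
A and B are both available; A is listed earlier → A.
B and H are both available; B is listed earlier → B.
Ready: C and H. C is listed earlier → C.
E and H are both available; E is listed earlier → E.
H is the only step now ready → H.
G is the only step now ready → G.
D needed G, now all done → D.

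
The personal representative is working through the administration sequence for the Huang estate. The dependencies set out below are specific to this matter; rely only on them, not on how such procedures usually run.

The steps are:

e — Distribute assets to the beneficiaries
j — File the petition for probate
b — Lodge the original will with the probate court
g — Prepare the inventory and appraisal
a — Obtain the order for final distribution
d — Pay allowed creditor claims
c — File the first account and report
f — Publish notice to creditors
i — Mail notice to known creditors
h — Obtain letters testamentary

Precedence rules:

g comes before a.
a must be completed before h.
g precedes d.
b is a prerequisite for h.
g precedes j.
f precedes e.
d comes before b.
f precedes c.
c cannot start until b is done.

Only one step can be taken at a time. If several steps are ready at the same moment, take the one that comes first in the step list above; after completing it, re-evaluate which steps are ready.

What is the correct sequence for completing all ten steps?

g, f and i have no prerequisites; g is listed earlier, so g is first.
j, a, d, f and i are all available; j is listed earlier → j.
a, d, f and i are all available; a is listed earlier → a.
Ready: d, f and i. d is listed earlier → d.
b, f and i are all available; b is listed earlier → b.
h now also ready, so the ready set is {f, i, h}; f is listed earlier → f.
Ready: e, c, i and h. e is listed earlier → e.
c, i and h are all available; c is listed earlier → c.
i and h are both available; i is listed earlier → i.
h needed b and a, now all done → h.

g, j, a, d, b, f, e, c, i, h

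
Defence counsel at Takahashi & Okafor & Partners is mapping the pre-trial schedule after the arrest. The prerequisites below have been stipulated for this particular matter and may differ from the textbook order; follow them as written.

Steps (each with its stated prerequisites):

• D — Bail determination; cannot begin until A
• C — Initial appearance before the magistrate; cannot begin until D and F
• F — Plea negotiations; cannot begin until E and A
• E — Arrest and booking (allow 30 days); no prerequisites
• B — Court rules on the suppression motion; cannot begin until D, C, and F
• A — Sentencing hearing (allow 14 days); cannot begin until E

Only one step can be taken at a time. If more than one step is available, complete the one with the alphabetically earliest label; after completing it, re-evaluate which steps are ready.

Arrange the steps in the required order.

E is the only step with nothing outstanding, so it goes first.
That leaves A as the only ready step → A.
Now D and F have their prerequisites met. D has the earlier label, so D next.
That leaves F as the only ready step → F.
Next only C has its prerequisites met → C.
B needed C, D and F, now all done → B.

E A D F C B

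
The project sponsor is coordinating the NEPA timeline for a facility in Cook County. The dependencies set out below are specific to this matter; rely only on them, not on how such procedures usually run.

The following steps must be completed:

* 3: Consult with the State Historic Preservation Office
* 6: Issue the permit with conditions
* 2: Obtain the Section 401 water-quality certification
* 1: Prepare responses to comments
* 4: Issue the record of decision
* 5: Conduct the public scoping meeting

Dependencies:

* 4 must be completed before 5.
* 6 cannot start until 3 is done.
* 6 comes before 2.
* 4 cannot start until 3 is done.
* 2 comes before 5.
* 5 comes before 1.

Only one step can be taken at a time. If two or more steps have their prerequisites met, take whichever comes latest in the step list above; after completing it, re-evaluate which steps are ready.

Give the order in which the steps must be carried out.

3 4 6 2 5 1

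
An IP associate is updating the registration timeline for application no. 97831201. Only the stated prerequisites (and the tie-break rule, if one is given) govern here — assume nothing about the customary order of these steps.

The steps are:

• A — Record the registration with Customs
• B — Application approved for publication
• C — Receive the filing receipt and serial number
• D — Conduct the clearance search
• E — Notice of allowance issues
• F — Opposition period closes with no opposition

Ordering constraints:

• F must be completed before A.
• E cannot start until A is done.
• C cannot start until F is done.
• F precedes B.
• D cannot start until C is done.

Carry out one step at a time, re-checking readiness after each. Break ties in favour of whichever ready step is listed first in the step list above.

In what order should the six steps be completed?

F, A, B, C, D, E

F has no prerequisites → F first.
Ready: A, B and C. A is listed earlier → A.
Now B, C and E have their prerequisites met. B is listed earlier, so B next.
Ready: C and E. C is listed earlier → C.
Now D and E have their prerequisites met. D is listed earlier, so D next.
That leaves E as the only ready step → E.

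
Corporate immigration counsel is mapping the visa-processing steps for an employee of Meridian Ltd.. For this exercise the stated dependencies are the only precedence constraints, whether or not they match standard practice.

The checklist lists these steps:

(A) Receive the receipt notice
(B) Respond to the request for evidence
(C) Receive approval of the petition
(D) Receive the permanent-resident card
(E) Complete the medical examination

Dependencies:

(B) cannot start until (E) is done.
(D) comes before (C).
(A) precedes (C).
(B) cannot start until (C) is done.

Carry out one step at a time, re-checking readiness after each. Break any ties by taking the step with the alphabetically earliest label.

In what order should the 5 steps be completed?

(A), (D) and (E) have no prerequisites; (A) has the earlier label, so (A) is first.
Ready: (D) and (E). (D) has the earlier label → (D).
Ready: (C) and (E). (C) has the earlier label → (C).
(E) is the only step now ready → (E).
Next only (B) has its prerequisites met → (B).

(A), (D), (C), (E), (B)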